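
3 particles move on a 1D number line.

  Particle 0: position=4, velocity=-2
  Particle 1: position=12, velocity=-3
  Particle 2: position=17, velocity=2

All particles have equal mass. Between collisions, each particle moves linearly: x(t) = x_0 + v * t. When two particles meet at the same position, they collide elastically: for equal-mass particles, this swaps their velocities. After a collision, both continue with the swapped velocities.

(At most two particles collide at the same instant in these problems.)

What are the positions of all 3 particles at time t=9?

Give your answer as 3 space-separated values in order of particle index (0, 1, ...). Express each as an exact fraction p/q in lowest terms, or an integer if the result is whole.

Collision at t=8: particles 0 and 1 swap velocities; positions: p0=-12 p1=-12 p2=33; velocities now: v0=-3 v1=-2 v2=2
Advance to t=9 (no further collisions before then); velocities: v0=-3 v1=-2 v2=2; positions = -15 -14 35

Answer: -15 -14 35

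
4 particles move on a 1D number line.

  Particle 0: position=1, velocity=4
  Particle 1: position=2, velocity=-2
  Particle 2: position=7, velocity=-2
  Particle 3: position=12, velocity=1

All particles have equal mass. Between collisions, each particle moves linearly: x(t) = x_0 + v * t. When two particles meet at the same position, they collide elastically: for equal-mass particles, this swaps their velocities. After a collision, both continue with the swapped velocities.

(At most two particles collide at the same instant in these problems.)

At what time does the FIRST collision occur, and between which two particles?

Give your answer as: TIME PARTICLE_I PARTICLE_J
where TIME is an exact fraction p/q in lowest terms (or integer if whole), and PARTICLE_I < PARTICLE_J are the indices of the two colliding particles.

Pair (0,1): pos 1,2 vel 4,-2 -> gap=1, closing at 6/unit, collide at t=1/6
Pair (1,2): pos 2,7 vel -2,-2 -> not approaching (rel speed 0 <= 0)
Pair (2,3): pos 7,12 vel -2,1 -> not approaching (rel speed -3 <= 0)
Earliest collision: t=1/6 between 0 and 1

Answer: 1/6 0 1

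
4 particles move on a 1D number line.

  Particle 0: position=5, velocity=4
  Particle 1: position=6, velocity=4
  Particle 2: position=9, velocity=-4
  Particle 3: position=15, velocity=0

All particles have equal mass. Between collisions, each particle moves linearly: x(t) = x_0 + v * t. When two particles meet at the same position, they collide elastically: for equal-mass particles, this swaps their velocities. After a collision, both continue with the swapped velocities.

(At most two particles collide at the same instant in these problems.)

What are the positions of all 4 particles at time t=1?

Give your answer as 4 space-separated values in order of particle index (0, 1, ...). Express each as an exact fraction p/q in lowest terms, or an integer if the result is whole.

Answer: 5 9 10 15

Derivation:
Collision at t=3/8: particles 1 and 2 swap velocities; positions: p0=13/2 p1=15/2 p2=15/2 p3=15; velocities now: v0=4 v1=-4 v2=4 v3=0
Collision at t=1/2: particles 0 and 1 swap velocities; positions: p0=7 p1=7 p2=8 p3=15; velocities now: v0=-4 v1=4 v2=4 v3=0
Advance to t=1 (no further collisions before then); velocities: v0=-4 v1=4 v2=4 v3=0; positions = 5 9 10 15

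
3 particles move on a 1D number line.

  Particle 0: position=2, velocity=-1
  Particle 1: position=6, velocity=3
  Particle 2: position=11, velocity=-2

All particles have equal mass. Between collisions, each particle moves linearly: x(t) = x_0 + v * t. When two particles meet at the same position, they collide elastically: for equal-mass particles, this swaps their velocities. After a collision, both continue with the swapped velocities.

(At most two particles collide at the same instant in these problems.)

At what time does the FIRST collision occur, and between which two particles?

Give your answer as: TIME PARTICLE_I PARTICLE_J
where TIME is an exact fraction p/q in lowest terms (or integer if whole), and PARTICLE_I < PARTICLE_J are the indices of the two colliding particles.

Pair (0,1): pos 2,6 vel -1,3 -> not approaching (rel speed -4 <= 0)
Pair (1,2): pos 6,11 vel 3,-2 -> gap=5, closing at 5/unit, collide at t=1
Earliest collision: t=1 between 1 and 2

Answer: 1 1 2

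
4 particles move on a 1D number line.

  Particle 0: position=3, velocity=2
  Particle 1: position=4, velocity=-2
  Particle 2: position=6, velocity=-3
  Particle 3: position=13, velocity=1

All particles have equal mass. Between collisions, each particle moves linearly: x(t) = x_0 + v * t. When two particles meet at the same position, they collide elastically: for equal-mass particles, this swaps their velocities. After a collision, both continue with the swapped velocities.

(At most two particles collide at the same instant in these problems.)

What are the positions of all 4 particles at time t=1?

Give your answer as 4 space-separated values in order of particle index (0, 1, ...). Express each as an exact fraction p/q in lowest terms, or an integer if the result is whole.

Answer: 2 3 5 14

Derivation:
Collision at t=1/4: particles 0 and 1 swap velocities; positions: p0=7/2 p1=7/2 p2=21/4 p3=53/4; velocities now: v0=-2 v1=2 v2=-3 v3=1
Collision at t=3/5: particles 1 and 2 swap velocities; positions: p0=14/5 p1=21/5 p2=21/5 p3=68/5; velocities now: v0=-2 v1=-3 v2=2 v3=1
Advance to t=1 (no further collisions before then); velocities: v0=-2 v1=-3 v2=2 v3=1; positions = 2 3 5 14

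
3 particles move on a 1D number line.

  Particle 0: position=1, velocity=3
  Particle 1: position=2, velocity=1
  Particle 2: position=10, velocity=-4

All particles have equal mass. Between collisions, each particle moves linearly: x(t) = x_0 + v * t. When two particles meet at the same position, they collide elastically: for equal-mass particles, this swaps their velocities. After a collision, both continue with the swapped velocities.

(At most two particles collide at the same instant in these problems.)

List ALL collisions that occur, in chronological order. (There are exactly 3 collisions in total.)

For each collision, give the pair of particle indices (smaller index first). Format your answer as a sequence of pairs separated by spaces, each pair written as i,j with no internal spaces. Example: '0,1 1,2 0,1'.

Answer: 0,1 1,2 0,1

Derivation:
Collision at t=1/2: particles 0 and 1 swap velocities; positions: p0=5/2 p1=5/2 p2=8; velocities now: v0=1 v1=3 v2=-4
Collision at t=9/7: particles 1 and 2 swap velocities; positions: p0=23/7 p1=34/7 p2=34/7; velocities now: v0=1 v1=-4 v2=3
Collision at t=8/5: particles 0 and 1 swap velocities; positions: p0=18/5 p1=18/5 p2=29/5; velocities now: v0=-4 v1=1 v2=3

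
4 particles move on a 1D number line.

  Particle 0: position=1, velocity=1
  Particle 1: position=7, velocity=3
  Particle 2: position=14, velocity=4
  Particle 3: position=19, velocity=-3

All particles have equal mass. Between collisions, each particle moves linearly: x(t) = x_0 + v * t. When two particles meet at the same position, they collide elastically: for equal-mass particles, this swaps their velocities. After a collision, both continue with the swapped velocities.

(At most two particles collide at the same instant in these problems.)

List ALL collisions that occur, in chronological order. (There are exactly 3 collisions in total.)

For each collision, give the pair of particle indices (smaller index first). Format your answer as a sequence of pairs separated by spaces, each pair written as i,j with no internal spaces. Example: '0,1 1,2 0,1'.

Answer: 2,3 1,2 0,1

Derivation:
Collision at t=5/7: particles 2 and 3 swap velocities; positions: p0=12/7 p1=64/7 p2=118/7 p3=118/7; velocities now: v0=1 v1=3 v2=-3 v3=4
Collision at t=2: particles 1 and 2 swap velocities; positions: p0=3 p1=13 p2=13 p3=22; velocities now: v0=1 v1=-3 v2=3 v3=4
Collision at t=9/2: particles 0 and 1 swap velocities; positions: p0=11/2 p1=11/2 p2=41/2 p3=32; velocities now: v0=-3 v1=1 v2=3 v3=4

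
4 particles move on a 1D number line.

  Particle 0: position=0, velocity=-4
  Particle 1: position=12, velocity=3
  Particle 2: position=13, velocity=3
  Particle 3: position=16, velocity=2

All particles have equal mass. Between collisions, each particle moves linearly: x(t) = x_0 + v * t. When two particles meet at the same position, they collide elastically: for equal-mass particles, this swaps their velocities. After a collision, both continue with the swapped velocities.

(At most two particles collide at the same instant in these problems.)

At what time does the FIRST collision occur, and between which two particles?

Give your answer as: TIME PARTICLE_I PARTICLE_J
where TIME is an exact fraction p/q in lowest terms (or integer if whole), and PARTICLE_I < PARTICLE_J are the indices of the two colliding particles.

Answer: 3 2 3

Derivation:
Pair (0,1): pos 0,12 vel -4,3 -> not approaching (rel speed -7 <= 0)
Pair (1,2): pos 12,13 vel 3,3 -> not approaching (rel speed 0 <= 0)
Pair (2,3): pos 13,16 vel 3,2 -> gap=3, closing at 1/unit, collide at t=3
Earliest collision: t=3 between 2 and 3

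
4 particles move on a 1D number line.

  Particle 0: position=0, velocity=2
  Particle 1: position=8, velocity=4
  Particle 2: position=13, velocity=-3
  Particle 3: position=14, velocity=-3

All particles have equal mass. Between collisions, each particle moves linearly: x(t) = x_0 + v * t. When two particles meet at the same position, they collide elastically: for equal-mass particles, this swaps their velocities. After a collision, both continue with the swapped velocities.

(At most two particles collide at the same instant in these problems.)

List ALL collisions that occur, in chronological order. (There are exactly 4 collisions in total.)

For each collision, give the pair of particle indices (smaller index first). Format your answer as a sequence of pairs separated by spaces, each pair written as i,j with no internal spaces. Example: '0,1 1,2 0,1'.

Answer: 1,2 2,3 0,1 1,2

Derivation:
Collision at t=5/7: particles 1 and 2 swap velocities; positions: p0=10/7 p1=76/7 p2=76/7 p3=83/7; velocities now: v0=2 v1=-3 v2=4 v3=-3
Collision at t=6/7: particles 2 and 3 swap velocities; positions: p0=12/7 p1=73/7 p2=80/7 p3=80/7; velocities now: v0=2 v1=-3 v2=-3 v3=4
Collision at t=13/5: particles 0 and 1 swap velocities; positions: p0=26/5 p1=26/5 p2=31/5 p3=92/5; velocities now: v0=-3 v1=2 v2=-3 v3=4
Collision at t=14/5: particles 1 and 2 swap velocities; positions: p0=23/5 p1=28/5 p2=28/5 p3=96/5; velocities now: v0=-3 v1=-3 v2=2 v3=4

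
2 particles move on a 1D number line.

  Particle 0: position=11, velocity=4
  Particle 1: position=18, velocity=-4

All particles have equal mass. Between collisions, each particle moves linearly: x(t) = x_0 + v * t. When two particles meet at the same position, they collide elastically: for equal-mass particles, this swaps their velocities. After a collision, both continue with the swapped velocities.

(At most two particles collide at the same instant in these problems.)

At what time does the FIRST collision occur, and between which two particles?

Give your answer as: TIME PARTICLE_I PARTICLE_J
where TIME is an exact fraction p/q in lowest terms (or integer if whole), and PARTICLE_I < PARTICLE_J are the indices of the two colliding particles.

Answer: 7/8 0 1

Derivation:
Pair (0,1): pos 11,18 vel 4,-4 -> gap=7, closing at 8/unit, collide at t=7/8
Earliest collision: t=7/8 between 0 and 1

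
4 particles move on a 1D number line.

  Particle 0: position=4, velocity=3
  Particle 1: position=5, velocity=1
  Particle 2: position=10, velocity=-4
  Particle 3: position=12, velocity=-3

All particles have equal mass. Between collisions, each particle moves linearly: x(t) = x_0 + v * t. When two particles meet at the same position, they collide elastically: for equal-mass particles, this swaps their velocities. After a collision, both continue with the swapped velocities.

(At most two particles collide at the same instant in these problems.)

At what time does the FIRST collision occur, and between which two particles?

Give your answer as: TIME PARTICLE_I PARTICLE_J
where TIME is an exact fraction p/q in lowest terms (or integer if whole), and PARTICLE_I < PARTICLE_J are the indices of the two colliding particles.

Pair (0,1): pos 4,5 vel 3,1 -> gap=1, closing at 2/unit, collide at t=1/2
Pair (1,2): pos 5,10 vel 1,-4 -> gap=5, closing at 5/unit, collide at t=1
Pair (2,3): pos 10,12 vel -4,-3 -> not approaching (rel speed -1 <= 0)
Earliest collision: t=1/2 between 0 and 1

Answer: 1/2 0 1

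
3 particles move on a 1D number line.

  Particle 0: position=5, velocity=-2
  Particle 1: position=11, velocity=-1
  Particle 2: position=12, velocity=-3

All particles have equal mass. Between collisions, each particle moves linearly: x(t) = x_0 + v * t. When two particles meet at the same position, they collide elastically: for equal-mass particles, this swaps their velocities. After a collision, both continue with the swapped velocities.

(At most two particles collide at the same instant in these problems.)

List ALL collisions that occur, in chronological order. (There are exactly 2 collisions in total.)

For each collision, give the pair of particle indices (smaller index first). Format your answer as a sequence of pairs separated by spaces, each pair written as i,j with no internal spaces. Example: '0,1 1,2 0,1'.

Collision at t=1/2: particles 1 and 2 swap velocities; positions: p0=4 p1=21/2 p2=21/2; velocities now: v0=-2 v1=-3 v2=-1
Collision at t=7: particles 0 and 1 swap velocities; positions: p0=-9 p1=-9 p2=4; velocities now: v0=-3 v1=-2 v2=-1

Answer: 1,2 0,1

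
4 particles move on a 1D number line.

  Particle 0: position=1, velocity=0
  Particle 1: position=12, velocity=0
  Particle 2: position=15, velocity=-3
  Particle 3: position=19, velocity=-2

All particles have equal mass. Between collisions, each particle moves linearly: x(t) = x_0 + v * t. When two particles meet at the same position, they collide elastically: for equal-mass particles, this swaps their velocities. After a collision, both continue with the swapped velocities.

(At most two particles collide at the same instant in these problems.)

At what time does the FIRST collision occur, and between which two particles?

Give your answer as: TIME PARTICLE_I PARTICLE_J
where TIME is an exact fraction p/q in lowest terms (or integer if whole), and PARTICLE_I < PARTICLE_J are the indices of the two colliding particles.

Answer: 1 1 2

Derivation:
Pair (0,1): pos 1,12 vel 0,0 -> not approaching (rel speed 0 <= 0)
Pair (1,2): pos 12,15 vel 0,-3 -> gap=3, closing at 3/unit, collide at t=1
Pair (2,3): pos 15,19 vel -3,-2 -> not approaching (rel speed -1 <= 0)
Earliest collision: t=1 between 1 and 2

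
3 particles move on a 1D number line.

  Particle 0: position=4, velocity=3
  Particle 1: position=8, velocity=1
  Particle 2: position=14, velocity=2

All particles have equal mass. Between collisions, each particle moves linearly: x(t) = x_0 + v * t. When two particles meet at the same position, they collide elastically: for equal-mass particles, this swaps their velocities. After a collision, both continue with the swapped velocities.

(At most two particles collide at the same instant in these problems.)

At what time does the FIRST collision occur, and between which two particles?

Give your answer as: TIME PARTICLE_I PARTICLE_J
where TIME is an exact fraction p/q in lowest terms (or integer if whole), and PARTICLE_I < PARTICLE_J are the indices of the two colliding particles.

Answer: 2 0 1

Derivation:
Pair (0,1): pos 4,8 vel 3,1 -> gap=4, closing at 2/unit, collide at t=2
Pair (1,2): pos 8,14 vel 1,2 -> not approaching (rel speed -1 <= 0)
Earliest collision: t=2 between 0 and 1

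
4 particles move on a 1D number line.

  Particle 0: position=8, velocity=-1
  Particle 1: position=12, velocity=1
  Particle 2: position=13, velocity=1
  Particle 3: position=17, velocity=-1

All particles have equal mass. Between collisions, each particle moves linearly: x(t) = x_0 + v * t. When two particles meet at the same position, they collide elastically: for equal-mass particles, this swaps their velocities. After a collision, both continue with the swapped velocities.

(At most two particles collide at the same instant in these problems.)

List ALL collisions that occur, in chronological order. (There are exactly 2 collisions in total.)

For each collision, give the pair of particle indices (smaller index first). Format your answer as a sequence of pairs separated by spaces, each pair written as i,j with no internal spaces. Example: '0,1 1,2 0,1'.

Answer: 2,3 1,2

Derivation:
Collision at t=2: particles 2 and 3 swap velocities; positions: p0=6 p1=14 p2=15 p3=15; velocities now: v0=-1 v1=1 v2=-1 v3=1
Collision at t=5/2: particles 1 and 2 swap velocities; positions: p0=11/2 p1=29/2 p2=29/2 p3=31/2; velocities now: v0=-1 v1=-1 v2=1 v3=1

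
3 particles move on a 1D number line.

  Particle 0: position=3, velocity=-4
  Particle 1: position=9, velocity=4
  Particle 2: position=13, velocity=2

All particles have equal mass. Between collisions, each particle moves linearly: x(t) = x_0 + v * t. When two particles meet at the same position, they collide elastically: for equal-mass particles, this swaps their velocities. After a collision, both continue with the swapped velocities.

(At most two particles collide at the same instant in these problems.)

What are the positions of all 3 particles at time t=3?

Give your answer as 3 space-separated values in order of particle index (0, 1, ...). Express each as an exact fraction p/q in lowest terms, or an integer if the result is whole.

Answer: -9 19 21

Derivation:
Collision at t=2: particles 1 and 2 swap velocities; positions: p0=-5 p1=17 p2=17; velocities now: v0=-4 v1=2 v2=4
Advance to t=3 (no further collisions before then); velocities: v0=-4 v1=2 v2=4; positions = -9 19 21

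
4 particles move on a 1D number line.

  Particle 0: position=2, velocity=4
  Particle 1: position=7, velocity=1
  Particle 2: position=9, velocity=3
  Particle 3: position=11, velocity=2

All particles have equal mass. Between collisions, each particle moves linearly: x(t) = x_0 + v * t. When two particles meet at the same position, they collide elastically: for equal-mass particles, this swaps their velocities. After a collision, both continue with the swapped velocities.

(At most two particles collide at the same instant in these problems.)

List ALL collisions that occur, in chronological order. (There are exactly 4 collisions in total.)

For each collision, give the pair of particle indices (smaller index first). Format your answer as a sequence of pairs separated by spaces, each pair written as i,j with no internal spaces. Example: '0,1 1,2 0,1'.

Answer: 0,1 2,3 1,2 2,3

Derivation:
Collision at t=5/3: particles 0 and 1 swap velocities; positions: p0=26/3 p1=26/3 p2=14 p3=43/3; velocities now: v0=1 v1=4 v2=3 v3=2
Collision at t=2: particles 2 and 3 swap velocities; positions: p0=9 p1=10 p2=15 p3=15; velocities now: v0=1 v1=4 v2=2 v3=3
Collision at t=9/2: particles 1 and 2 swap velocities; positions: p0=23/2 p1=20 p2=20 p3=45/2; velocities now: v0=1 v1=2 v2=4 v3=3
Collision at t=7: particles 2 and 3 swap velocities; positions: p0=14 p1=25 p2=30 p3=30; velocities now: v0=1 v1=2 v2=3 v3=4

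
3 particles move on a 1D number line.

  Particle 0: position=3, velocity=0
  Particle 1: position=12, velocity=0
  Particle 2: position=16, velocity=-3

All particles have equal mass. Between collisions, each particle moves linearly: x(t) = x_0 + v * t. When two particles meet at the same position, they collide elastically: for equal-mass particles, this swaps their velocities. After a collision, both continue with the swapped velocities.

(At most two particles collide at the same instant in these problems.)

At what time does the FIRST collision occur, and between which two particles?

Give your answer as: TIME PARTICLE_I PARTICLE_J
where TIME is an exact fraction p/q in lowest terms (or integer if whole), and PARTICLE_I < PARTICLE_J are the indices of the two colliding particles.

Answer: 4/3 1 2

Derivation:
Pair (0,1): pos 3,12 vel 0,0 -> not approaching (rel speed 0 <= 0)
Pair (1,2): pos 12,16 vel 0,-3 -> gap=4, closing at 3/unit, collide at t=4/3
Earliest collision: t=4/3 between 1 and 2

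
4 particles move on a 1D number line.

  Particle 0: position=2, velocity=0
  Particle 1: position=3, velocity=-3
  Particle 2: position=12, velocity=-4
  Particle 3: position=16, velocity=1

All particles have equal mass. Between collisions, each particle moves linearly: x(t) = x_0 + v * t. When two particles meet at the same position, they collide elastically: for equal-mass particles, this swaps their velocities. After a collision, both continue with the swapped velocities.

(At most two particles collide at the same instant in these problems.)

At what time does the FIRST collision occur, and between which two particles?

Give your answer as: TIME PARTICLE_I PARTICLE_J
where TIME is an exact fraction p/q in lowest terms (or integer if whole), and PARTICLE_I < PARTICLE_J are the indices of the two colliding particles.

Pair (0,1): pos 2,3 vel 0,-3 -> gap=1, closing at 3/unit, collide at t=1/3
Pair (1,2): pos 3,12 vel -3,-4 -> gap=9, closing at 1/unit, collide at t=9
Pair (2,3): pos 12,16 vel -4,1 -> not approaching (rel speed -5 <= 0)
Earliest collision: t=1/3 between 0 and 1

Answer: 1/3 0 1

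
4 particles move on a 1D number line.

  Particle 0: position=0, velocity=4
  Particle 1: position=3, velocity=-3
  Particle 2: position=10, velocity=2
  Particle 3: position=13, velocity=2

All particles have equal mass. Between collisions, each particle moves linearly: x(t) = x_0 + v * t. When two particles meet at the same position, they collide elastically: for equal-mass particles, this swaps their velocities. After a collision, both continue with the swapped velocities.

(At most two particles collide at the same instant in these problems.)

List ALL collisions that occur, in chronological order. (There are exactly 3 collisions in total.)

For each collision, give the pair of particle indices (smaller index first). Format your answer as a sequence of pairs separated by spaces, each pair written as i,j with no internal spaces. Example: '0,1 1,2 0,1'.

Answer: 0,1 1,2 2,3

Derivation:
Collision at t=3/7: particles 0 and 1 swap velocities; positions: p0=12/7 p1=12/7 p2=76/7 p3=97/7; velocities now: v0=-3 v1=4 v2=2 v3=2
Collision at t=5: particles 1 and 2 swap velocities; positions: p0=-12 p1=20 p2=20 p3=23; velocities now: v0=-3 v1=2 v2=4 v3=2
Collision at t=13/2: particles 2 and 3 swap velocities; positions: p0=-33/2 p1=23 p2=26 p3=26; velocities now: v0=-3 v1=2 v2=2 v3=4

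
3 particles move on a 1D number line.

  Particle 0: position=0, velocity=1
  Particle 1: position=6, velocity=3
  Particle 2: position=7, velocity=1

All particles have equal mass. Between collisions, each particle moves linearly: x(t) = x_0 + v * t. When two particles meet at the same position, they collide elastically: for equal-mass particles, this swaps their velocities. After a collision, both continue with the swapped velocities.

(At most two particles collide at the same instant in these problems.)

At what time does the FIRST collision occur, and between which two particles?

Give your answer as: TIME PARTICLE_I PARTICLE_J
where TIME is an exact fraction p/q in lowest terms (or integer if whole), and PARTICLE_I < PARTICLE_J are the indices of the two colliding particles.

Answer: 1/2 1 2

Derivation:
Pair (0,1): pos 0,6 vel 1,3 -> not approaching (rel speed -2 <= 0)
Pair (1,2): pos 6,7 vel 3,1 -> gap=1, closing at 2/unit, collide at t=1/2
Earliest collision: t=1/2 between 1 and 2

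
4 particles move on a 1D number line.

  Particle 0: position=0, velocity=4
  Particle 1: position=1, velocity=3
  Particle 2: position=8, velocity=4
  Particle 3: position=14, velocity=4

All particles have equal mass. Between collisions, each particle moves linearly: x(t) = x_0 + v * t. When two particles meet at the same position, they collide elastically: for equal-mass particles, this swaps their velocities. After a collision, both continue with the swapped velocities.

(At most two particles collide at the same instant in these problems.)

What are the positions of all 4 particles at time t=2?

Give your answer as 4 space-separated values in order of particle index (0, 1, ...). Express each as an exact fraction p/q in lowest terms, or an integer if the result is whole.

Collision at t=1: particles 0 and 1 swap velocities; positions: p0=4 p1=4 p2=12 p3=18; velocities now: v0=3 v1=4 v2=4 v3=4
Advance to t=2 (no further collisions before then); velocities: v0=3 v1=4 v2=4 v3=4; positions = 7 8 16 22

Answer: 7 8 16 22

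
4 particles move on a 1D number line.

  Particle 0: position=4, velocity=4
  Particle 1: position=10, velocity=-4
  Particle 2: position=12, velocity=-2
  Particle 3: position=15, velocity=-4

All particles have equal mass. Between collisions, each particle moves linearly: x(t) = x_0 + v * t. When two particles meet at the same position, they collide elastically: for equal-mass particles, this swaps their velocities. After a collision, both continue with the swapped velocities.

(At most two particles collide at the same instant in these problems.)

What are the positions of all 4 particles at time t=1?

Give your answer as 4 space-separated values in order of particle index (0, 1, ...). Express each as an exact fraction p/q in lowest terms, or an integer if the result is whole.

Collision at t=3/4: particles 0 and 1 swap velocities; positions: p0=7 p1=7 p2=21/2 p3=12; velocities now: v0=-4 v1=4 v2=-2 v3=-4
Advance to t=1 (no further collisions before then); velocities: v0=-4 v1=4 v2=-2 v3=-4; positions = 6 8 10 11

Answer: 6 8 10 11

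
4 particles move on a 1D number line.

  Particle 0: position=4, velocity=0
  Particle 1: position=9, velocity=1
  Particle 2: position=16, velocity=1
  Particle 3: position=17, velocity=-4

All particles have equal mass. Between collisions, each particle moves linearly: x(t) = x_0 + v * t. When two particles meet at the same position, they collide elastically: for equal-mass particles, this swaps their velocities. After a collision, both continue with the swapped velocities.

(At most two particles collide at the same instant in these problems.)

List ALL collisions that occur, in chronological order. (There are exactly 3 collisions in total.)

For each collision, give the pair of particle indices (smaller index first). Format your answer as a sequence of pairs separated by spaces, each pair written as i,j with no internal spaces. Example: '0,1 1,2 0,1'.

Collision at t=1/5: particles 2 and 3 swap velocities; positions: p0=4 p1=46/5 p2=81/5 p3=81/5; velocities now: v0=0 v1=1 v2=-4 v3=1
Collision at t=8/5: particles 1 and 2 swap velocities; positions: p0=4 p1=53/5 p2=53/5 p3=88/5; velocities now: v0=0 v1=-4 v2=1 v3=1
Collision at t=13/4: particles 0 and 1 swap velocities; positions: p0=4 p1=4 p2=49/4 p3=77/4; velocities now: v0=-4 v1=0 v2=1 v3=1

Answer: 2,3 1,2 0,1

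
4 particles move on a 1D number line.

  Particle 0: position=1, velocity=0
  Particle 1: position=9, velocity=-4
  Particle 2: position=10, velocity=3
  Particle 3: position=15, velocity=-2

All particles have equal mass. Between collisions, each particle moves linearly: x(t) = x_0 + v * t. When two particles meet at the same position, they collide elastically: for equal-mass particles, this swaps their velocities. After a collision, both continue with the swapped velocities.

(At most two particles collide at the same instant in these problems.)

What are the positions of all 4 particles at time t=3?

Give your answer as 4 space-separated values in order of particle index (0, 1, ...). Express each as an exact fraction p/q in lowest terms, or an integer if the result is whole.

Answer: -3 1 9 19

Derivation:
Collision at t=1: particles 2 and 3 swap velocities; positions: p0=1 p1=5 p2=13 p3=13; velocities now: v0=0 v1=-4 v2=-2 v3=3
Collision at t=2: particles 0 and 1 swap velocities; positions: p0=1 p1=1 p2=11 p3=16; velocities now: v0=-4 v1=0 v2=-2 v3=3
Advance to t=3 (no further collisions before then); velocities: v0=-4 v1=0 v2=-2 v3=3; positions = -3 1 9 19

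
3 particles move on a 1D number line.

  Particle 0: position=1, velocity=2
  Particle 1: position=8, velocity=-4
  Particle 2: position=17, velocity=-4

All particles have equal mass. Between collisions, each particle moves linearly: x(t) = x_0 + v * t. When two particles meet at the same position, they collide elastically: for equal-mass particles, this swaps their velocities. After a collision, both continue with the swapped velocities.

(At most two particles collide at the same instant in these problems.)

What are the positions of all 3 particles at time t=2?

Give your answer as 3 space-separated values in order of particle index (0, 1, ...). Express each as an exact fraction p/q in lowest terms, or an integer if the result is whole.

Answer: 0 5 9

Derivation:
Collision at t=7/6: particles 0 and 1 swap velocities; positions: p0=10/3 p1=10/3 p2=37/3; velocities now: v0=-4 v1=2 v2=-4
Advance to t=2 (no further collisions before then); velocities: v0=-4 v1=2 v2=-4; positions = 0 5 9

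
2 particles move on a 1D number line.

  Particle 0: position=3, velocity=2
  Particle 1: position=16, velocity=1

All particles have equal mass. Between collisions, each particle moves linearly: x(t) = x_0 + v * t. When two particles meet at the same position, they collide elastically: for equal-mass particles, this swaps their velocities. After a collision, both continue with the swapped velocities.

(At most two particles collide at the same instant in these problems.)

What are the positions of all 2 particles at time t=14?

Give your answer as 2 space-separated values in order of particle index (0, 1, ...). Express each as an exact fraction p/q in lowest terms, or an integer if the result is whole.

Collision at t=13: particles 0 and 1 swap velocities; positions: p0=29 p1=29; velocities now: v0=1 v1=2
Advance to t=14 (no further collisions before then); velocities: v0=1 v1=2; positions = 30 31

Answer: 30 31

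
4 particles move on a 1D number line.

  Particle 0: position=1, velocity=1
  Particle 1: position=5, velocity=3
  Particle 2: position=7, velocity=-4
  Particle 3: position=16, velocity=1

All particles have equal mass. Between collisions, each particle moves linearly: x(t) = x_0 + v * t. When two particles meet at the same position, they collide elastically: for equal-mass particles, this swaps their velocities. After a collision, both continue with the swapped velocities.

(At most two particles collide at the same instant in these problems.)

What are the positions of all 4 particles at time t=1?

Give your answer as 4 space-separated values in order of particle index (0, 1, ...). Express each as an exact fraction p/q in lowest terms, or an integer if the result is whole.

Answer: 2 3 8 17

Derivation:
Collision at t=2/7: particles 1 and 2 swap velocities; positions: p0=9/7 p1=41/7 p2=41/7 p3=114/7; velocities now: v0=1 v1=-4 v2=3 v3=1
Advance to t=1 (no further collisions before then); velocities: v0=1 v1=-4 v2=3 v3=1; positions = 2 3 8 17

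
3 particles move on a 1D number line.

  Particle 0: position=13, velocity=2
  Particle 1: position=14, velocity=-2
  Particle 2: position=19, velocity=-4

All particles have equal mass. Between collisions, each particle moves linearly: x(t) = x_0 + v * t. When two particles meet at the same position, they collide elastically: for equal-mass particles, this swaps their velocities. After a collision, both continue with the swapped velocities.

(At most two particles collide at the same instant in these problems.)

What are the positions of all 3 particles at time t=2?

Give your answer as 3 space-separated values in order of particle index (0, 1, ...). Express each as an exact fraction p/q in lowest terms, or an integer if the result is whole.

Collision at t=1/4: particles 0 and 1 swap velocities; positions: p0=27/2 p1=27/2 p2=18; velocities now: v0=-2 v1=2 v2=-4
Collision at t=1: particles 1 and 2 swap velocities; positions: p0=12 p1=15 p2=15; velocities now: v0=-2 v1=-4 v2=2
Advance to t=2 (no further collisions before then); velocities: v0=-2 v1=-4 v2=2; positions = 10 11 17

Answer: 10 11 17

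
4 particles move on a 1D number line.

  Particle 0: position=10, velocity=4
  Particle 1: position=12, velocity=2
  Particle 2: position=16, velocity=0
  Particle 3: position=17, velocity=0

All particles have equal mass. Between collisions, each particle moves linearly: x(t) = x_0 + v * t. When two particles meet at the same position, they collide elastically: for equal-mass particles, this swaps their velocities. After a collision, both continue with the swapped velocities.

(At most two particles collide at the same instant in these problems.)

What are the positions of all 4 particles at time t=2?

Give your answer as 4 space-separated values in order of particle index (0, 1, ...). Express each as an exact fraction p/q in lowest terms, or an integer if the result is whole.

Collision at t=1: particles 0 and 1 swap velocities; positions: p0=14 p1=14 p2=16 p3=17; velocities now: v0=2 v1=4 v2=0 v3=0
Collision at t=3/2: particles 1 and 2 swap velocities; positions: p0=15 p1=16 p2=16 p3=17; velocities now: v0=2 v1=0 v2=4 v3=0
Collision at t=7/4: particles 2 and 3 swap velocities; positions: p0=31/2 p1=16 p2=17 p3=17; velocities now: v0=2 v1=0 v2=0 v3=4
Collision at t=2: particles 0 and 1 swap velocities; positions: p0=16 p1=16 p2=17 p3=18; velocities now: v0=0 v1=2 v2=0 v3=4
Advance to t=2 (no further collisions before then); velocities: v0=0 v1=2 v2=0 v3=4; positions = 16 16 17 18

Answer: 16 16 17 18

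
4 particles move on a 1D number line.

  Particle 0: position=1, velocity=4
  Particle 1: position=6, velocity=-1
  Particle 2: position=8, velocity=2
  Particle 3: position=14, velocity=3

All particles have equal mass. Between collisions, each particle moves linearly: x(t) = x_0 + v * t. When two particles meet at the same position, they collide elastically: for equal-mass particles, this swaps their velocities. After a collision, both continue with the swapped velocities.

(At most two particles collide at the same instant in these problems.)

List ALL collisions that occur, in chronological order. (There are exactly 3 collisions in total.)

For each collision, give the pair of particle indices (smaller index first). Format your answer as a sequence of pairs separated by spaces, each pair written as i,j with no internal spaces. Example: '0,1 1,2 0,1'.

Collision at t=1: particles 0 and 1 swap velocities; positions: p0=5 p1=5 p2=10 p3=17; velocities now: v0=-1 v1=4 v2=2 v3=3
Collision at t=7/2: particles 1 and 2 swap velocities; positions: p0=5/2 p1=15 p2=15 p3=49/2; velocities now: v0=-1 v1=2 v2=4 v3=3
Collision at t=13: particles 2 and 3 swap velocities; positions: p0=-7 p1=34 p2=53 p3=53; velocities now: v0=-1 v1=2 v2=3 v3=4

Answer: 0,1 1,2 2,3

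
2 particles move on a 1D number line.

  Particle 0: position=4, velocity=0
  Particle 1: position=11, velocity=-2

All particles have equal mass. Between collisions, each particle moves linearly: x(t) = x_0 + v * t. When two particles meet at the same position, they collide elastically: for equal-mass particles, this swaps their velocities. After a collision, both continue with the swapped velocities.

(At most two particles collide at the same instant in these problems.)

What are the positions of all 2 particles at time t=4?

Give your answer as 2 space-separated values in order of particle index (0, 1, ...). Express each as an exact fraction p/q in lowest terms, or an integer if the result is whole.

Collision at t=7/2: particles 0 and 1 swap velocities; positions: p0=4 p1=4; velocities now: v0=-2 v1=0
Advance to t=4 (no further collisions before then); velocities: v0=-2 v1=0; positions = 3 4

Answer: 3 4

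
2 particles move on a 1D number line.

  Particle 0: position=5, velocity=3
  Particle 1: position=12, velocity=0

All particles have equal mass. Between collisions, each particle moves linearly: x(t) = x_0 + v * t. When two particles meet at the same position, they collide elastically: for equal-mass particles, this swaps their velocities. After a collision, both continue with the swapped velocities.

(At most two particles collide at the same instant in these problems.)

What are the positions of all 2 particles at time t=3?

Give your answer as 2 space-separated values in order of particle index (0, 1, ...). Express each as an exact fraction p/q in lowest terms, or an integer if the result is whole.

Answer: 12 14

Derivation:
Collision at t=7/3: particles 0 and 1 swap velocities; positions: p0=12 p1=12; velocities now: v0=0 v1=3
Advance to t=3 (no further collisions before then); velocities: v0=0 v1=3; positions = 12 14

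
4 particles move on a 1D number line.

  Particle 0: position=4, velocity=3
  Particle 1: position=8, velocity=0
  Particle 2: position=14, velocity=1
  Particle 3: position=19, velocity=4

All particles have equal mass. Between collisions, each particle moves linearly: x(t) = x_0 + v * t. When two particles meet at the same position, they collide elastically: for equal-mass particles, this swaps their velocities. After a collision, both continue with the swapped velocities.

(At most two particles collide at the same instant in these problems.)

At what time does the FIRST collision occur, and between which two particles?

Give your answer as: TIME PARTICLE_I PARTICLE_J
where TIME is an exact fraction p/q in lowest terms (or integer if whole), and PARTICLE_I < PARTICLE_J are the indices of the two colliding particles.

Answer: 4/3 0 1

Derivation:
Pair (0,1): pos 4,8 vel 3,0 -> gap=4, closing at 3/unit, collide at t=4/3
Pair (1,2): pos 8,14 vel 0,1 -> not approaching (rel speed -1 <= 0)
Pair (2,3): pos 14,19 vel 1,4 -> not approaching (rel speed -3 <= 0)
Earliest collision: t=4/3 between 0 and 1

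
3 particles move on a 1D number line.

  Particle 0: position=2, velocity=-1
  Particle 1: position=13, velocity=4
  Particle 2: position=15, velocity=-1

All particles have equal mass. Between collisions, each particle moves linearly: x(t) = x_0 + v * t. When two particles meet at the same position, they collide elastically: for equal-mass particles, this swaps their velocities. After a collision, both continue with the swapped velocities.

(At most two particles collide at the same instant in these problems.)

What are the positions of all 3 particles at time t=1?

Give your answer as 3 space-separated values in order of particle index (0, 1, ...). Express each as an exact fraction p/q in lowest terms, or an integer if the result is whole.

Collision at t=2/5: particles 1 and 2 swap velocities; positions: p0=8/5 p1=73/5 p2=73/5; velocities now: v0=-1 v1=-1 v2=4
Advance to t=1 (no further collisions before then); velocities: v0=-1 v1=-1 v2=4; positions = 1 14 17

Answer: 1 14 17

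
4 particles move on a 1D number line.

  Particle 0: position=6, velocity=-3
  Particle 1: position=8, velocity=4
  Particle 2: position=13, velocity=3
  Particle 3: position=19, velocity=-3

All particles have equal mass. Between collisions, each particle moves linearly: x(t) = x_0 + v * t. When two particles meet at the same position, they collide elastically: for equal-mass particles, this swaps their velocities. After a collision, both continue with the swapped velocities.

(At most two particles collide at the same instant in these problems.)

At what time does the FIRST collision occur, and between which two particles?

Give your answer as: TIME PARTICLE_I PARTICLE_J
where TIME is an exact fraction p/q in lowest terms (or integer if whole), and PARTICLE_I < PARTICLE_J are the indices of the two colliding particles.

Answer: 1 2 3

Derivation:
Pair (0,1): pos 6,8 vel -3,4 -> not approaching (rel speed -7 <= 0)
Pair (1,2): pos 8,13 vel 4,3 -> gap=5, closing at 1/unit, collide at t=5
Pair (2,3): pos 13,19 vel 3,-3 -> gap=6, closing at 6/unit, collide at t=1
Earliest collision: t=1 between 2 and 3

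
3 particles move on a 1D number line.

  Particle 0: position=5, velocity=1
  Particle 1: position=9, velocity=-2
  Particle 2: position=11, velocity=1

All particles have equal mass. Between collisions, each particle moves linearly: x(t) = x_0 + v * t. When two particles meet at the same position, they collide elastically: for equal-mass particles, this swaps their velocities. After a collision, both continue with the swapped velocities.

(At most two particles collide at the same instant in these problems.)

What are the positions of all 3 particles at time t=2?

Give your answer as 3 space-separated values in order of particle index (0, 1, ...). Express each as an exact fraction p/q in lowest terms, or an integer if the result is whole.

Collision at t=4/3: particles 0 and 1 swap velocities; positions: p0=19/3 p1=19/3 p2=37/3; velocities now: v0=-2 v1=1 v2=1
Advance to t=2 (no further collisions before then); velocities: v0=-2 v1=1 v2=1; positions = 5 7 13

Answer: 5 7 13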